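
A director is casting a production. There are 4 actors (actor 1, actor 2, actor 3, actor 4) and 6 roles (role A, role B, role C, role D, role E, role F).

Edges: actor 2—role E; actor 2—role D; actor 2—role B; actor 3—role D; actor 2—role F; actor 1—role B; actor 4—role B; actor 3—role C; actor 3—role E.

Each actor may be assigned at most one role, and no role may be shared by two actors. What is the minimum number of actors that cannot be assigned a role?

A valid assignment of size 3: actor 1→role B, actor 2→role F, actor 3→role D.
The set {actor 1, actor 4} has only 1 neighbour ({role B}), so by Hall's theorem at most 3 of the 4 actors can be matched.
That matches 3 of the 4, leaving 1 unmatched; no matching can do better.

1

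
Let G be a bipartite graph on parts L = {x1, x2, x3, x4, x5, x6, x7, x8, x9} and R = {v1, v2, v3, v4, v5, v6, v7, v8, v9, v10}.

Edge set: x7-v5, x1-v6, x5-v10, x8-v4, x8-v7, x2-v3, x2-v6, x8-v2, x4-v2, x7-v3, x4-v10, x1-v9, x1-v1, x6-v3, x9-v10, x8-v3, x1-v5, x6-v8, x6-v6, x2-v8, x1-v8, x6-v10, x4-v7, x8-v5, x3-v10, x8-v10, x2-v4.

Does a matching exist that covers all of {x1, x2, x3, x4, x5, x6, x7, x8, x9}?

No

The set {x3, x5, x9} has only 1 neighbour ({v10}), so by Hall's theorem at most 7 of the 9 left vertices can be matched.
Hence no matching covers every left vertex.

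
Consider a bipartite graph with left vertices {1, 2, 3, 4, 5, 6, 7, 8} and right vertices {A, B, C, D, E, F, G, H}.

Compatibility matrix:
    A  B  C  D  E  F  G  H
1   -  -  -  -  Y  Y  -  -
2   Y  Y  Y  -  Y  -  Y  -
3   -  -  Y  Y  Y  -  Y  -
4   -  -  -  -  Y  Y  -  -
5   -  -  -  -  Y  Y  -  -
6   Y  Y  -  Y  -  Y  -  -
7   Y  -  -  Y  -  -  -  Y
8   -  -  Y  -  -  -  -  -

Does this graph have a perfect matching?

The set {1, 4, 5} has only 2 neighbours ({E, F}), so by Hall's theorem at most 7 of the 8 left vertices can be matched.
Hence no matching covers every left vertex.

No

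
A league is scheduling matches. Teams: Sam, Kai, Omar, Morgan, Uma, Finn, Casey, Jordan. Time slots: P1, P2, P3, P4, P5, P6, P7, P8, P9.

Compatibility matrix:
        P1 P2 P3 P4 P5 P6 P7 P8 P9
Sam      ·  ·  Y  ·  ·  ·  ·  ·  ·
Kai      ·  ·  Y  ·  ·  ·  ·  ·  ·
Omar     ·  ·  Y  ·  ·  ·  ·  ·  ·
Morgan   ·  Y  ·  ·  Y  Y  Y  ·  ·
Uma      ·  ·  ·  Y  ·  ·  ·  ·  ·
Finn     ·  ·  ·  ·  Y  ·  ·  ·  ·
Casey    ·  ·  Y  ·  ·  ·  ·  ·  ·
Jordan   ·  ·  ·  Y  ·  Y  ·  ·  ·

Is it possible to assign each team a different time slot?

No

The set {Sam, Kai, Omar, Casey} has only 1 neighbour ({P3}), so by Hall's theorem at most 5 of the 8 teams can be matched.
Hence no matching covers every team.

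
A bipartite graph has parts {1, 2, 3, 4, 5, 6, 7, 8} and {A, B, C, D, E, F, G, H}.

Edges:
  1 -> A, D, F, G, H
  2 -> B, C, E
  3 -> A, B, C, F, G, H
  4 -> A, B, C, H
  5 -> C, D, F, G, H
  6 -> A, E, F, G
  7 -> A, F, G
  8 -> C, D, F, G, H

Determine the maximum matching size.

A valid assignment of size 8: 1→D, 2→B, 3→A, 4→C, 5→H, 6→E, 7→F, 8→G.
All 8 left vertices are matched, so no larger matching exists.

8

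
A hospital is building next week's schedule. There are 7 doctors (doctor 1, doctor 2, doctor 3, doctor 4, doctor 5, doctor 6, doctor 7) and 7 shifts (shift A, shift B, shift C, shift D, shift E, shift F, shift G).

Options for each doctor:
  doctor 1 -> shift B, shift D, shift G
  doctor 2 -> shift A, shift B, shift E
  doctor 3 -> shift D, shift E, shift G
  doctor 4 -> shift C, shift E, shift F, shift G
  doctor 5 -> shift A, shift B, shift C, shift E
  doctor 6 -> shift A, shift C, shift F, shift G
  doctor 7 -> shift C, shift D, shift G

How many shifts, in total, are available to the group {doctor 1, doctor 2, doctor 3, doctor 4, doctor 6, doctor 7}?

The union of neighbours of {doctor 1, doctor 2, doctor 3, doctor 4, doctor 6, doctor 7} is {shift A, shift B, shift C, shift D, shift E, shift F, shift G}, which has 7 elements.
Since |N(S)| = 7 ≥ |S| = 6, Hall's condition holds for this subset.

7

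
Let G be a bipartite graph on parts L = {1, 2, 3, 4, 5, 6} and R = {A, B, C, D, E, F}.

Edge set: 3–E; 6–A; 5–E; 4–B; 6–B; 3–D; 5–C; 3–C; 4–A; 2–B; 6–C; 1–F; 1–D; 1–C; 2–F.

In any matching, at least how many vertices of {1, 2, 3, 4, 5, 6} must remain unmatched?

0

For example, pair 1–C, 2–F, 3–D, 4–A, 5–E, 6–B.
All 6 left vertices are matched, so no larger matching exists.
That matches 6 of the 6, leaving 0 unmatched; no matching can do better.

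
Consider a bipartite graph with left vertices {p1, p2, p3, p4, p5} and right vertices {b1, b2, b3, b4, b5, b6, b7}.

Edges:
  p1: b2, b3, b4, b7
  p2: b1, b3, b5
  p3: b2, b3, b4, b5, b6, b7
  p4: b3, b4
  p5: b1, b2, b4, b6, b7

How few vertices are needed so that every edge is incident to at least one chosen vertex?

A maximum matching has 5 edges (e.g. p1–b3, p2–b1, p3–b5, p4–b4, p5–b7).
By König's theorem the minimum vertex cover has the same size. One such cover is {p1, p2, p3, p4, p5}.

5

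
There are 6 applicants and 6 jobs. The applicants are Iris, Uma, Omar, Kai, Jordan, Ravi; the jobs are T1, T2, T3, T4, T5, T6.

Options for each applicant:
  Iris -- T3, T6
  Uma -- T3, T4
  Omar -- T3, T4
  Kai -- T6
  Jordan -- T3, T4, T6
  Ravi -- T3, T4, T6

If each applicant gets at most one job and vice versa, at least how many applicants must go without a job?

3

For example, pair Iris→T6, Uma→T3, Omar→T4.
The set {Iris, Uma, Omar, Kai, Jordan, Ravi} has only 3 neighbours ({T3, T4, T6}), so by Hall's theorem at most 3 of the 6 applicants can be matched.
That matches 3 of the 6, leaving 3 unmatched; no matching can do better.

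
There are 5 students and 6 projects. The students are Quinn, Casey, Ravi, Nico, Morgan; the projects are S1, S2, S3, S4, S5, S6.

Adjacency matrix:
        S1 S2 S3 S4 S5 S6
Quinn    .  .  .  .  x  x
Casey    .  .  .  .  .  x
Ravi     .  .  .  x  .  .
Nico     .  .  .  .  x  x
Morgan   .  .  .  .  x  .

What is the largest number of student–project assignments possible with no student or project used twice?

3

For example, pair Quinn–S5, Casey–S6, Ravi–S4.
The set {Quinn, Casey, Nico, Morgan} has only 2 neighbours ({S5, S6}), so by Hall's theorem at most 3 of the 5 students can be matched.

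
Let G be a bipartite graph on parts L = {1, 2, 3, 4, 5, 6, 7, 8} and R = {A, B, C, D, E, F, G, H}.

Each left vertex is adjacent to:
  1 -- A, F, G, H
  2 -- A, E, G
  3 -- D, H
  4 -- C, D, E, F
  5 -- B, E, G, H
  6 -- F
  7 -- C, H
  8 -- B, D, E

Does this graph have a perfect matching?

A valid assignment of size 8: 1→G, 2→A, 3→D, 4→C, 5→E, 6→F, 7→H, 8→B.
All 8 left vertices are covered.

Yes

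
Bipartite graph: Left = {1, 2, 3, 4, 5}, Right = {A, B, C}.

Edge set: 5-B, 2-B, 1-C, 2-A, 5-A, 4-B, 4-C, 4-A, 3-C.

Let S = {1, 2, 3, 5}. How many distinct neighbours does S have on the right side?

The union of neighbours of {1, 2, 3, 5} is {A, B, C}, which has 3 elements.
Since |N(S)| = 3 < |S| = 4, Hall's condition fails for this subset.

3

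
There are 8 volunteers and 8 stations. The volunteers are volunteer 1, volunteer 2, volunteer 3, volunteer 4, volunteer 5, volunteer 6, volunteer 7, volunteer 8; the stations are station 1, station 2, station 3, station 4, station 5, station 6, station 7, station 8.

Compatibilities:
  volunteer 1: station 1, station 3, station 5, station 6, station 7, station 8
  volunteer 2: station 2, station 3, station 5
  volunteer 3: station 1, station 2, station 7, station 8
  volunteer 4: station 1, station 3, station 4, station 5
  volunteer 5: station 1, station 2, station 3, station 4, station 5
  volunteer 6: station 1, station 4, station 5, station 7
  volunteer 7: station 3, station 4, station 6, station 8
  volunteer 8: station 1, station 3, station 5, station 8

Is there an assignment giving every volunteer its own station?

Yes

For example, pair volunteer 1→station 6, volunteer 2→station 5, volunteer 3→station 2, volunteer 4→station 4, volunteer 5→station 3, volunteer 6→station 7, volunteer 7→station 8, volunteer 8→station 1.
Every volunteer is matched, so this is a perfect matching.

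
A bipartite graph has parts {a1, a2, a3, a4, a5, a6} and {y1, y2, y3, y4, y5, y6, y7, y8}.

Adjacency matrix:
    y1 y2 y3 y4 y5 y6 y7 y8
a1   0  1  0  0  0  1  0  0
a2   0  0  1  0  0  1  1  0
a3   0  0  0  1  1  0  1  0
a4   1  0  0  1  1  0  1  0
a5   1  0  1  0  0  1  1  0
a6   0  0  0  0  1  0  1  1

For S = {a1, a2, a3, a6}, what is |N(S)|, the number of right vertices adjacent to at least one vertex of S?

The union of neighbours of {a1, a2, a3, a6} is {y2, y3, y4, y5, y6, y7, y8}, which has 7 elements.
Since |N(S)| = 7 ≥ |S| = 4, Hall's condition holds for this subset.

7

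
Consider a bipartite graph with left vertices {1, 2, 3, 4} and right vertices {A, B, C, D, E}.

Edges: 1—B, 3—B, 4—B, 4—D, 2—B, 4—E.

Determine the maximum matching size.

A valid assignment of size 2: 1–B, 4–E.
The set {1, 2, 3} has only 1 neighbour ({B}), so by Hall's theorem at most 2 of the 4 left vertices can be matched.

2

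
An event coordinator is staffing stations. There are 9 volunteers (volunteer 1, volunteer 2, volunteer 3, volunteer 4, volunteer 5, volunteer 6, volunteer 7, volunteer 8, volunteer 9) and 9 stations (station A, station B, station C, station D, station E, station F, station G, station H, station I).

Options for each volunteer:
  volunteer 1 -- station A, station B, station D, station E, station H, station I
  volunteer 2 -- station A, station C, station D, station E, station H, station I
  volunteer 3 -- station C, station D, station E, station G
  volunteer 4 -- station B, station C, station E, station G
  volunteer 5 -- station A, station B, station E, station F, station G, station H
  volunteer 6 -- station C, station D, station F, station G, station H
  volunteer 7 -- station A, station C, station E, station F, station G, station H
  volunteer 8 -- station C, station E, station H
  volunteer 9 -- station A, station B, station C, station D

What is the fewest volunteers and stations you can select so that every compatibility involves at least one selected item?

9

{volunteer 1, volunteer 2, volunteer 3, volunteer 4, volunteer 5, volunteer 6, volunteer 7, volunteer 8, volunteer 9} is a vertex cover of size 9: every edge has an endpoint in this set.
No smaller cover exists because volunteer 1–station B, volunteer 2–station I, volunteer 3–station D, volunteer 4–station C, volunteer 5–station H, volunteer 6–station F, volunteer 7–station G, volunteer 8–station E, volunteer 9–station A is a matching of size 9, and a cover must include an endpoint of each of these disjoint edges (König's theorem).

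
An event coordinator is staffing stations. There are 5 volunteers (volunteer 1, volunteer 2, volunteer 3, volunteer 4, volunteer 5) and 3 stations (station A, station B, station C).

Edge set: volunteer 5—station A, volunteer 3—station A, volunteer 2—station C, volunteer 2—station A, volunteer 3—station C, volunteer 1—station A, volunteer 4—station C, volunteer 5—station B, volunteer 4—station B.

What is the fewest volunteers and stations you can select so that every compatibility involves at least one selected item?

3

{station A, station B, station C} is a vertex cover of size 3: every edge has an endpoint in this set.
No smaller cover exists because volunteer 1–station A, volunteer 2–station C, volunteer 4–station B is a matching of size 3, and a cover must include an endpoint of each of these disjoint edges (König's theorem).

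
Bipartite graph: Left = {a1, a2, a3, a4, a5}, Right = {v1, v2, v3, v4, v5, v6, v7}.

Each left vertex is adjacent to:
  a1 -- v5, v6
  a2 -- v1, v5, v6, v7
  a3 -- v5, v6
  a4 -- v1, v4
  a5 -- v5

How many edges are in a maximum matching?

For example, pair a1-v5, a2-v7, a3-v6, a4-v1.
The set {a1, a3, a5} has only 2 neighbours ({v5, v6}), so by Hall's theorem at most 4 of the 5 left vertices can be matched.

4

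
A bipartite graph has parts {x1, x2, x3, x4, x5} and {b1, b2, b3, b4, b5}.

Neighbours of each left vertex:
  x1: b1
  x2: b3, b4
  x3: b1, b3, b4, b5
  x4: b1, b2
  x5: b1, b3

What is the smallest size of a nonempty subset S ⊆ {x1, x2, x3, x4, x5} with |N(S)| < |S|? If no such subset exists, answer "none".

none

A matching saturating every left vertex exists, for instance x1→b1, x2→b4, x3→b5, x4→b2, x5→b3.
By Hall's marriage theorem, this means |N(S)| ≥ |S| for every subset S, so no violating subset exists.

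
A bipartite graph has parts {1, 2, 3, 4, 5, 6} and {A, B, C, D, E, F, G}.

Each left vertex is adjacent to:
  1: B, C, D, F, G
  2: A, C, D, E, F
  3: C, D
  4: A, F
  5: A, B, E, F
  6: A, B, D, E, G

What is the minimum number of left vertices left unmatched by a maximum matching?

0

For example, pair 1→B, 2→A, 3→C, 4→F, 5→E, 6→G.
This saturates every left vertex, so 6 is the maximum.
That matches 6 of the 6, leaving 0 unmatched; no matching can do better.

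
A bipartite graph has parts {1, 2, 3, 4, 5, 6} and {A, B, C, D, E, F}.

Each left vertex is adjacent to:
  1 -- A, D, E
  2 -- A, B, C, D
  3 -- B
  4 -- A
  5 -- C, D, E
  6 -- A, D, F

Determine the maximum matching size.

6

One maximum matching: 1–D, 2–C, 3–B, 4–A, 5–E, 6–F.
This saturates every left vertex, so 6 is the maximum.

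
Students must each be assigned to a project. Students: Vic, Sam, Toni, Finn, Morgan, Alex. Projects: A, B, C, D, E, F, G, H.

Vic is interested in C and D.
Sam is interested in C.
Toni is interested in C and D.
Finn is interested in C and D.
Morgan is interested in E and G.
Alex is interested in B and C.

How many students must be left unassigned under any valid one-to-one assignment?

2

A valid assignment of size 4: Vic-D, Sam-C, Morgan-E, Alex-B.
The set {Vic, Sam, Toni, Finn} has only 2 neighbours ({C, D}), so by Hall's theorem at most 4 of the 6 students can be matched.
That matches 4 of the 6, leaving 2 unmatched; no matching can do better.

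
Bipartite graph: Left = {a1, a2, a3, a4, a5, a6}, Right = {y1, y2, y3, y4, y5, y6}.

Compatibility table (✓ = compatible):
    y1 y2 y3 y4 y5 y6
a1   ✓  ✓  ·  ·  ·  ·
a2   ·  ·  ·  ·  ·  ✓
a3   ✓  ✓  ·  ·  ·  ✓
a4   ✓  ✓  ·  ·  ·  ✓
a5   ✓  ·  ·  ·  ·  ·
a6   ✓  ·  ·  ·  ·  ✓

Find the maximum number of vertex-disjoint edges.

A valid assignment of size 3: a1-y2, a2-y6, a3-y1.
The set {a1, a2, a3, a4, a5, a6} has only 3 neighbours ({y1, y2, y6}), so by Hall's theorem at most 3 of the 6 left vertices can be matched.

3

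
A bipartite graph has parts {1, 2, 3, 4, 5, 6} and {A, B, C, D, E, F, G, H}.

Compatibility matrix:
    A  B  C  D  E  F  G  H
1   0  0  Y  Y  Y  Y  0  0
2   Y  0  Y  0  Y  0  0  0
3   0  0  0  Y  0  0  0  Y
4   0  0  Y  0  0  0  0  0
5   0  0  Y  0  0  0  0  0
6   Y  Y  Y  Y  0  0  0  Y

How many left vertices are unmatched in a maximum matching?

1

One maximum matching: 1→D, 2→E, 3→H, 4→C, 6→A.
The set {4, 5} has only 1 neighbour ({C}), so by Hall's theorem at most 5 of the 6 left vertices can be matched.
That matches 5 of the 6, leaving 1 unmatched; no matching can do better.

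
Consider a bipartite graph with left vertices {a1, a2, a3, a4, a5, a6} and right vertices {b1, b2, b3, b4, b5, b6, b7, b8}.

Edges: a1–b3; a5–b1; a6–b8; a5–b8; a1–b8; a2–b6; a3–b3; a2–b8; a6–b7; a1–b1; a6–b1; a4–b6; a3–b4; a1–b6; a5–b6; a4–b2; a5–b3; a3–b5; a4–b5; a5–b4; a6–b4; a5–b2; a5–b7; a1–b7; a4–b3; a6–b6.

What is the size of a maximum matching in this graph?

6

One maximum matching: a1–b8, a2–b6, a3–b4, a4–b3, a5–b1, a6–b7.
This saturates every left vertex, so 6 is the maximum.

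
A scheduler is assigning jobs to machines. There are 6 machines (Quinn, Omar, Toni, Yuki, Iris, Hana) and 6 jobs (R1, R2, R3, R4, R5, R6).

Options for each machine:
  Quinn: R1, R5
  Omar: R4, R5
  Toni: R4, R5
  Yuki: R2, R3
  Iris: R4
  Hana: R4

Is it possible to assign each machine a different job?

The set {Omar, Toni, Iris, Hana} has only 2 neighbours ({R4, R5}), so by Hall's theorem at most 4 of the 6 machines can be matched.
Hence no matching covers every machine.

No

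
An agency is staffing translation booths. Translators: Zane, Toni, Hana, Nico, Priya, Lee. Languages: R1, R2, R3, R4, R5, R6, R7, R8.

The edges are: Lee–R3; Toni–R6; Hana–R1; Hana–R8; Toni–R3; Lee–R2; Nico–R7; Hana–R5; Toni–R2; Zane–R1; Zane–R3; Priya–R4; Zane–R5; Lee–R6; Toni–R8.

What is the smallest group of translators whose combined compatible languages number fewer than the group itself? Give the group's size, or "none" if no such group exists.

none

A matching saturating every translator exists, for instance Zane→R1, Toni→R8, Hana→R5, Nico→R7, Priya→R4, Lee→R3.
By Hall's marriage theorem, this means |N(S)| ≥ |S| for every subset S, so no violating subset exists.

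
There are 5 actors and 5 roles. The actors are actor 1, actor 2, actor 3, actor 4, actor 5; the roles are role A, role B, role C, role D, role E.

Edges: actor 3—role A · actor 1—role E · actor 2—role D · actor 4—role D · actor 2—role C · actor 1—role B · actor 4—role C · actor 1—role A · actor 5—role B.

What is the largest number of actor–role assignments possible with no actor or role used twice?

5

For example, pair actor 1-role E, actor 2-role C, actor 3-role A, actor 4-role D, actor 5-role B.
This saturates every actor, so 5 is the maximum.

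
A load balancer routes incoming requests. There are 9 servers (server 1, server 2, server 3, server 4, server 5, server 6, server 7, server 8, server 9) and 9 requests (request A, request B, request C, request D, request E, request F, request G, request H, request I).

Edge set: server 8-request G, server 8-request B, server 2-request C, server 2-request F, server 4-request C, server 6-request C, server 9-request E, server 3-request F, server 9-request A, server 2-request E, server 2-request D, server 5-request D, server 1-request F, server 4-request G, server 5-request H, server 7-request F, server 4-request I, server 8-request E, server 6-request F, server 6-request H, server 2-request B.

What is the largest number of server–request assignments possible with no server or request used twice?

7

A valid assignment of size 7: server 1-request F, server 2-request C, server 4-request G, server 5-request D, server 6-request H, server 8-request B, server 9-request E.
The set {server 1, server 3, server 7} has only 1 neighbour ({request F}), so by Hall's theorem at most 7 of the 9 servers can be matched.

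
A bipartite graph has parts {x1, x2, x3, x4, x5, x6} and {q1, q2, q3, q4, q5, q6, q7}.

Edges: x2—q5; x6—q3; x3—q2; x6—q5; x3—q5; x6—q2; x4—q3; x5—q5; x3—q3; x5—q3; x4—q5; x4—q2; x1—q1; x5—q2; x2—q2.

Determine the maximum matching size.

4

A valid assignment of size 4: x1–q1, x2–q5, x3–q3, x4–q2.
The set {x2, x3, x4, x5, x6} has only 3 neighbours ({q2, q3, q5}), so by Hall's theorem at most 4 of the 6 left vertices can be matched.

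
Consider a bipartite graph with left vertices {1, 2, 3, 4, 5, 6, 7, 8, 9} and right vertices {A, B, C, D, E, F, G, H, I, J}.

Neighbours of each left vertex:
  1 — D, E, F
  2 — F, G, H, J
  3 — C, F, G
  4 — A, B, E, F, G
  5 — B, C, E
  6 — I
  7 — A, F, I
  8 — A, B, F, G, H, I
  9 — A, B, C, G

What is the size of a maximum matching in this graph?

One maximum matching: 1-D, 2-H, 3-C, 4-A, 5-E, 6-I, 7-F, 8-G, 9-B.
All 9 left vertices are matched, so no larger matching exists.

9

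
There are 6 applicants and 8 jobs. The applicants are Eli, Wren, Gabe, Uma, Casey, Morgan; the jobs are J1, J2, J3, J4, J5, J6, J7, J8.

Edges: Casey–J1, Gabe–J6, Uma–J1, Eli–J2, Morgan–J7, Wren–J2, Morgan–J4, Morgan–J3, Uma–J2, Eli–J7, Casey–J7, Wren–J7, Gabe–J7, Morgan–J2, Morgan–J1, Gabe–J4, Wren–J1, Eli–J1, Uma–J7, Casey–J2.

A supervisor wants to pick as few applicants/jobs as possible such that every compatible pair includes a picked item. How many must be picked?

A maximum matching has 5 edges (e.g. Eli–J2, Wren–J1, Gabe–J6, Uma–J7, Morgan–J3).
By König's theorem the minimum vertex cover has the same size. One such cover is {Gabe, Morgan, J1, J2, J7}.

5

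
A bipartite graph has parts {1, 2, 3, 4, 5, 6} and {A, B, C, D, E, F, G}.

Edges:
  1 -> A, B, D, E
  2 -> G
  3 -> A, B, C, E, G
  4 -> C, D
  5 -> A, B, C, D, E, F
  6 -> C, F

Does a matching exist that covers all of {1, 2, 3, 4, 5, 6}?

Yes

A valid assignment of size 6: 1–B, 2–G, 3–E, 4–C, 5–A, 6–F.
All 6 left vertices are covered.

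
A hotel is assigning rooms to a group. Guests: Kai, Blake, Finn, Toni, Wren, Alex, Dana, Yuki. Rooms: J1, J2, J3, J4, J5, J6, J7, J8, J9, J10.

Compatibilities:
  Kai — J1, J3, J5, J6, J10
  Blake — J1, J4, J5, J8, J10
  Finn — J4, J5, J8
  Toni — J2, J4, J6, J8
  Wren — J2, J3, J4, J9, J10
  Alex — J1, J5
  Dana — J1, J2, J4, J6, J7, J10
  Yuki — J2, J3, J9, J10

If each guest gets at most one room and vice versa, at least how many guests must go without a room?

0

For example, pair Kai→J3, Blake→J10, Finn→J5, Toni→J8, Wren→J2, Alex→J1, Dana→J6, Yuki→J9.
All 8 guests are matched, so no larger matching exists.
That matches 8 of the 8, leaving 0 unmatched; no matching can do better.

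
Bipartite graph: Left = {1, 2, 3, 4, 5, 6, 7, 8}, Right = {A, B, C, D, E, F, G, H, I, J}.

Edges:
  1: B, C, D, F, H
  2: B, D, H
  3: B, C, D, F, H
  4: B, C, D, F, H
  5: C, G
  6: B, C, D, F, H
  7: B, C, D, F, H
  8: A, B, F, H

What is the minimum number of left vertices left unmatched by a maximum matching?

One maximum matching: 1→C, 2→D, 3→F, 4→B, 5→G, 6→H, 8→A.
The set {1, 2, 3, 4, 6, 7} has only 5 neighbours ({B, C, D, F, H}), so by Hall's theorem at most 7 of the 8 left vertices can be matched.
That matches 7 of the 8, leaving 1 unmatched; no matching can do better.

1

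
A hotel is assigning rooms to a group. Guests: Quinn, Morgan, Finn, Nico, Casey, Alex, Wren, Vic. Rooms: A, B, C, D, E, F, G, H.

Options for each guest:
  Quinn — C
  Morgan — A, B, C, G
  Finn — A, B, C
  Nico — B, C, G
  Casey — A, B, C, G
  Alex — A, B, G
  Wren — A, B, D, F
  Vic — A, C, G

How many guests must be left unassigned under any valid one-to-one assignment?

3

For example, pair Quinn–C, Morgan–G, Finn–A, Nico–B, Wren–F.
The set {Quinn, Morgan, Finn, Nico, Casey, Alex, Vic} has only 4 neighbours ({A, B, C, G}), so by Hall's theorem at most 5 of the 8 guests can be matched.
That matches 5 of the 8, leaving 3 unmatched; no matching can do better.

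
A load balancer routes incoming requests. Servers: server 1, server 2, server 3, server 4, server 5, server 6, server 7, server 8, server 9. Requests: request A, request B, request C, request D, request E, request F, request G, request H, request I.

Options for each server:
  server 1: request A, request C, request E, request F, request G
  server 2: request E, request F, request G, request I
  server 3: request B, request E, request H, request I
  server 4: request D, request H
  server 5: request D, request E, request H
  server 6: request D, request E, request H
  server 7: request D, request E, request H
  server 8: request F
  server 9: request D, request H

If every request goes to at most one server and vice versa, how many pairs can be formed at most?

7

For example, pair server 1-request G, server 2-request I, server 3-request B, server 4-request D, server 5-request H, server 6-request E, server 8-request F.
The set {server 4, server 5, server 6, server 7, server 9} has only 3 neighbours ({request D, request E, request H}), so by Hall's theorem at most 7 of the 9 servers can be matched.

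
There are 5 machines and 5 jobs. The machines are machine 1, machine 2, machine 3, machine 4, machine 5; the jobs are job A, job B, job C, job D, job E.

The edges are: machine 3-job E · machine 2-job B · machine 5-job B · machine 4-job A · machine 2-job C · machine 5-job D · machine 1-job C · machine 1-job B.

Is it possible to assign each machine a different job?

Yes

One maximum matching: machine 1-job C, machine 2-job B, machine 3-job E, machine 4-job A, machine 5-job D.
All 5 machines are covered.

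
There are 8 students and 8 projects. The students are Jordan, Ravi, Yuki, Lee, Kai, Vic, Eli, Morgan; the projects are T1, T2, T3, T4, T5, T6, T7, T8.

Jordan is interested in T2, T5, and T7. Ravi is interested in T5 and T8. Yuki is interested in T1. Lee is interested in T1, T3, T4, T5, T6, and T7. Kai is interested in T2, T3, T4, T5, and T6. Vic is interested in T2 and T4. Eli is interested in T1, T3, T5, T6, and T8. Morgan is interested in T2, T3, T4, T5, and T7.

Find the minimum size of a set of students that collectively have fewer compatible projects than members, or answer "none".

none

A matching saturating every student exists, for instance Jordan→T5, Ravi→T8, Yuki→T1, Lee→T6, Kai→T4, Vic→T2, Eli→T3, Morgan→T7.
By Hall's marriage theorem, this means |N(S)| ≥ |S| for every subset S, so no violating subset exists.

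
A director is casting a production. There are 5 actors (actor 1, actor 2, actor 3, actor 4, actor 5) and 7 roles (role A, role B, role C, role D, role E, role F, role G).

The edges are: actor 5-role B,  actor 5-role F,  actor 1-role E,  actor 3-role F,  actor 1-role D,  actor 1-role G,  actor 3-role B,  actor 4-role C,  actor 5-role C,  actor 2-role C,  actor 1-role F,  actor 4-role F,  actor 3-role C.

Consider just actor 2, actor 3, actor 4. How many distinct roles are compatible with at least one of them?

3

The union of neighbours of {actor 2, actor 3, actor 4} is {role B, role C, role F}, which has 3 elements.
Since |N(S)| = 3 ≥ |S| = 3, Hall's condition holds for this subset.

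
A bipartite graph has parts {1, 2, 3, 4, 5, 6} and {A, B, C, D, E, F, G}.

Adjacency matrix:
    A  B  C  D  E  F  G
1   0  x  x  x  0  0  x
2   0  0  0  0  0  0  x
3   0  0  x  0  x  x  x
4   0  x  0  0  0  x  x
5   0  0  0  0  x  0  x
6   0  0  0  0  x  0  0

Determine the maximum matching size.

5

A valid assignment of size 5: 1–B, 2–G, 3–C, 4–F, 5–E.
The set {2, 5, 6} has only 2 neighbours ({E, G}), so by Hall's theorem at most 5 of the 6 left vertices can be matched.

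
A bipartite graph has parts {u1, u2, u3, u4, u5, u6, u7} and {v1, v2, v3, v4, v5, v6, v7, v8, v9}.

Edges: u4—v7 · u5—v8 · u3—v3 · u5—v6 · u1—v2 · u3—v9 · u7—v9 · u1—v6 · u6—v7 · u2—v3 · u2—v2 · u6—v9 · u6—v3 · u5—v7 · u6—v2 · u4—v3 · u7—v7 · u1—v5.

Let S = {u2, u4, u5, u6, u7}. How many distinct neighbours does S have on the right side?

The union of neighbours of {u2, u4, u5, u6, u7} is {v2, v3, v6, v7, v8, v9}, which has 6 elements.
Since |N(S)| = 6 ≥ |S| = 5, Hall's condition holds for this subset.

6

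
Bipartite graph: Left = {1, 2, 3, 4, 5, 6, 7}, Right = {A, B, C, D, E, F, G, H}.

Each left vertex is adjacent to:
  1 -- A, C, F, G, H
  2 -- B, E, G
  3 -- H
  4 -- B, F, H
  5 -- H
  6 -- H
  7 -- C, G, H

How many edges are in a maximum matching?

A valid assignment of size 5: 1–G, 2–E, 3–H, 4–B, 7–C.
The set {3, 5, 6} has only 1 neighbour ({H}), so by Hall's theorem at most 5 of the 7 left vertices can be matched.

5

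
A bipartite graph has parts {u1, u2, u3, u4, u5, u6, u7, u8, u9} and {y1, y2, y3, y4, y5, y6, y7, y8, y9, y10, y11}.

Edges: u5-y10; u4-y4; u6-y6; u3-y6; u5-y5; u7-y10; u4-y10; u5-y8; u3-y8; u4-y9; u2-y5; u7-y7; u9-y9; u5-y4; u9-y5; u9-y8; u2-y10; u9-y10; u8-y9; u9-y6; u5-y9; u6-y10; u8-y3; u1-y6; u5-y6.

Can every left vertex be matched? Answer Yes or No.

No

The set {u1, u2, u3, u4, u5, u6, u9} has only 6 neighbours ({y10, y4, y5, y6, y8, y9}), so by Hall's theorem at most 8 of the 9 left vertices can be matched.
Hence no matching covers every left vertex.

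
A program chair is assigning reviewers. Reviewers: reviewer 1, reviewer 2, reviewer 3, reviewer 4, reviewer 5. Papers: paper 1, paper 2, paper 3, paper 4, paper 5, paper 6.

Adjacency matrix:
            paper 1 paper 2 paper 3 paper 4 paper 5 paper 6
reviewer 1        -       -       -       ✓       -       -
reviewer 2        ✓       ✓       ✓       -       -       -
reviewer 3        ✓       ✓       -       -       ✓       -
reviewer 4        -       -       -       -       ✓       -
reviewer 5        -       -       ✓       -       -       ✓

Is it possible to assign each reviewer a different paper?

Yes

For example, pair reviewer 1-paper 4, reviewer 2-paper 2, reviewer 3-paper 1, reviewer 4-paper 5, reviewer 5-paper 6.
All 5 reviewers are covered.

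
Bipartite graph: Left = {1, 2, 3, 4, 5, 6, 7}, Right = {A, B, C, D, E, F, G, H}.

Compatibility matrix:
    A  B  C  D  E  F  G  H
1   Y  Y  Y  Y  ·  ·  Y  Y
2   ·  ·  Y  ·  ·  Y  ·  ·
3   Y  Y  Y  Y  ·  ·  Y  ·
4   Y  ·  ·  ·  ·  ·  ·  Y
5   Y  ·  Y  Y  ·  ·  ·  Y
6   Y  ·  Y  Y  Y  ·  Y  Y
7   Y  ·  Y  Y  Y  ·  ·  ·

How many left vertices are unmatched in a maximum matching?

0

For example, pair 1–B, 2–F, 3–A, 4–H, 5–C, 6–G, 7–E.
This saturates every left vertex, so 7 is the maximum.
That matches 7 of the 7, leaving 0 unmatched; no matching can do better.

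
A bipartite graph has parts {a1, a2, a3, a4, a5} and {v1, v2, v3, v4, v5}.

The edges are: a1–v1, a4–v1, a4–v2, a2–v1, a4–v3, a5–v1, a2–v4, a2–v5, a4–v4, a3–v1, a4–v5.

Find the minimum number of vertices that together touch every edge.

3

The 3 edges a1–v1, a2–v4, a4–v3 form a matching, so any vertex cover needs at least 3 vertices (one per matched edge).
Conversely {a2, a4, v1} meets every edge and has exactly 3 vertices, so 3 is optimal.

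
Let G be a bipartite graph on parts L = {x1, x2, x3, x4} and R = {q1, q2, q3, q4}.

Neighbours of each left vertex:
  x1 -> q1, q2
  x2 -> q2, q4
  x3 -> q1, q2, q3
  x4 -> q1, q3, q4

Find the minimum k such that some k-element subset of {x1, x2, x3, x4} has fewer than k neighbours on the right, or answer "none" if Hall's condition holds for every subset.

A matching saturating every left vertex exists, for instance x1→q1, x2→q2, x3→q3, x4→q4.
By Hall's marriage theorem, this means |N(S)| ≥ |S| for every subset S, so no violating subset exists.

none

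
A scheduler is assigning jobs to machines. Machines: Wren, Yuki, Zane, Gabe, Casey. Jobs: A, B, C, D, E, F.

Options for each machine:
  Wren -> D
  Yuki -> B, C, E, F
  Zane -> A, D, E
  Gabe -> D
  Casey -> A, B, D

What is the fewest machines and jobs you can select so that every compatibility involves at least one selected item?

A maximum matching has 4 edges (e.g. Wren–D, Yuki–E, Zane–A, Casey–B).
By König's theorem the minimum vertex cover has the same size. One such cover is {Yuki, Zane, Casey, D}.

4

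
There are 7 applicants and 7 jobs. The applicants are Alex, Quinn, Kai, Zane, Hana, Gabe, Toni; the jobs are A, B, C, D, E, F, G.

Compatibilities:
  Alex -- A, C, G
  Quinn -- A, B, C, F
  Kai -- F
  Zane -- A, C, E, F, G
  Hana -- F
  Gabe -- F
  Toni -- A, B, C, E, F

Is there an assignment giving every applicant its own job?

No

The set {Kai, Hana, Gabe} has only 1 neighbour ({F}), so by Hall's theorem at most 5 of the 7 applicants can be matched.
Hence no matching covers every applicant.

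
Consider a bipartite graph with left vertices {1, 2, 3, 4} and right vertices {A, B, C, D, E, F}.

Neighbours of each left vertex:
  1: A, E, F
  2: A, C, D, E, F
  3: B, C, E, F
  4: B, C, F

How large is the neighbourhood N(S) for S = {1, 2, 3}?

The union of neighbours of {1, 2, 3} is {A, B, C, D, E, F}, which has 6 elements.
Since |N(S)| = 6 ≥ |S| = 3, Hall's condition holds for this subset.

6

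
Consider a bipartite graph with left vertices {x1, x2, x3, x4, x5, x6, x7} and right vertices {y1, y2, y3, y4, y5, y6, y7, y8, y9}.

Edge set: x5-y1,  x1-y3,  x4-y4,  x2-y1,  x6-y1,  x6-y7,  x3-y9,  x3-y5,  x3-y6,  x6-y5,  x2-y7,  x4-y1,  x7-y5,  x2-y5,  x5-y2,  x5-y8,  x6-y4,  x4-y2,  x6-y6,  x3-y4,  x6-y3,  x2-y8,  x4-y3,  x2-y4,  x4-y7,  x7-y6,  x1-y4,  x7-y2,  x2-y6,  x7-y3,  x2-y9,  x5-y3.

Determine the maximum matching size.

One maximum matching: x1-y4, x2-y6, x3-y5, x4-y7, x5-y2, x6-y1, x7-y3.
This saturates every left vertex, so 7 is the maximum.

7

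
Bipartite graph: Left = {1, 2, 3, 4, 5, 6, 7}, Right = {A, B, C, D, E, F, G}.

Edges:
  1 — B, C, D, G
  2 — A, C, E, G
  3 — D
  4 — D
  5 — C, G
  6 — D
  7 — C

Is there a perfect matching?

The set {3, 4, 6} has only 1 neighbour ({D}), so by Hall's theorem at most 5 of the 7 left vertices can be matched.
Hence no matching covers every left vertex.

No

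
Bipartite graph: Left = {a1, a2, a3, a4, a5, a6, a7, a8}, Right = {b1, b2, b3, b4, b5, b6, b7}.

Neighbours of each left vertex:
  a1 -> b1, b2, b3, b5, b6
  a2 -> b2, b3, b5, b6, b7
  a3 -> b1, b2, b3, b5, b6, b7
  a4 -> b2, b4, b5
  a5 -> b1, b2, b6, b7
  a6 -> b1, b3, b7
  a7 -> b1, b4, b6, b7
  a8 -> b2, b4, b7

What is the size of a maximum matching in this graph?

One maximum matching: a1–b5, a2–b2, a3–b1, a4–b4, a5–b7, a6–b3, a7–b6.
The set {a1, a2, a3, a4, a5, a6, a7, a8} has only 7 neighbours ({b1, b2, b3, b4, b5, b6, b7}), so by Hall's theorem at most 7 of the 8 left vertices can be matched.

7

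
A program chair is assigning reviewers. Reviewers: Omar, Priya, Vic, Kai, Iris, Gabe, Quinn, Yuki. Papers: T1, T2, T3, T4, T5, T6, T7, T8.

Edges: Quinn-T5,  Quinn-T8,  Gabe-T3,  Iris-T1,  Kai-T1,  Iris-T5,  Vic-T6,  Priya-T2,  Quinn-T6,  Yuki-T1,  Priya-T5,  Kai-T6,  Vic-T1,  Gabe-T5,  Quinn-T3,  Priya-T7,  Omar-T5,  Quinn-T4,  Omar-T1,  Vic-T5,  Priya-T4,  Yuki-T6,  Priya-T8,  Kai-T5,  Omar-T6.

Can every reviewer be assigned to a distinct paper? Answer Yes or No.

The set {Omar, Vic, Kai, Iris, Yuki} has only 3 neighbours ({T1, T5, T6}), so by Hall's theorem at most 6 of the 8 reviewers can be matched.
Hence no matching covers every reviewer.

No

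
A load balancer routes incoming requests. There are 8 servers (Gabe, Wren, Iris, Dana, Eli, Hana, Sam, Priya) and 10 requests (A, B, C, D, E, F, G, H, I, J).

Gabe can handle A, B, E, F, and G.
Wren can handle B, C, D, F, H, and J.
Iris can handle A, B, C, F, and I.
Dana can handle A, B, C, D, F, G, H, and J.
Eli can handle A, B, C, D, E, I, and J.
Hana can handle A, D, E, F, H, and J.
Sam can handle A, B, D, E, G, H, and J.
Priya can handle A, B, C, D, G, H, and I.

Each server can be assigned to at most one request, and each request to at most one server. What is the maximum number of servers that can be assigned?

8

A valid assignment of size 8: Gabe-A, Wren-H, Iris-I, Dana-F, Eli-B, Hana-J, Sam-E, Priya-G.
This saturates every server, so 8 is the maximum.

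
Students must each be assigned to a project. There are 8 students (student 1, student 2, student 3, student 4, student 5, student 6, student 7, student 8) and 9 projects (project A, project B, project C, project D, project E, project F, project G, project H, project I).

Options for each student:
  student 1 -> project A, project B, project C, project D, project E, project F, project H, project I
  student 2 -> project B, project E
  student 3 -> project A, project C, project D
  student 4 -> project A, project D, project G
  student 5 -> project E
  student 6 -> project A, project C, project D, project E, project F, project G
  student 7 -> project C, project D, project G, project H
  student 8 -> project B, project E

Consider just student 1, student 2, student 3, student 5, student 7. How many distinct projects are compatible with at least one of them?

9

The union of neighbours of {student 1, student 2, student 3, student 5, student 7} is {project A, project B, project C, project D, project E, project F, project G, project H, project I}, which has 9 elements.
Since |N(S)| = 9 ≥ |S| = 5, Hall's condition holds for this subset.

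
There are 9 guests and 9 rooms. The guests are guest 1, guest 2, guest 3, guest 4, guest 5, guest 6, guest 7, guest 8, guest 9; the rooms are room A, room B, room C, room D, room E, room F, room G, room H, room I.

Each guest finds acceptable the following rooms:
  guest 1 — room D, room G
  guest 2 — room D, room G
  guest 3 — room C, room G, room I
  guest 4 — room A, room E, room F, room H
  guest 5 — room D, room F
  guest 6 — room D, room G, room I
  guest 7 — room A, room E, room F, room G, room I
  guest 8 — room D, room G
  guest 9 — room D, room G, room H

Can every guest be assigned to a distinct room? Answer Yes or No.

No

The set {guest 1, guest 2, guest 8} has only 2 neighbours ({room D, room G}), so by Hall's theorem at most 8 of the 9 guests can be matched.
Hence no matching covers every guest.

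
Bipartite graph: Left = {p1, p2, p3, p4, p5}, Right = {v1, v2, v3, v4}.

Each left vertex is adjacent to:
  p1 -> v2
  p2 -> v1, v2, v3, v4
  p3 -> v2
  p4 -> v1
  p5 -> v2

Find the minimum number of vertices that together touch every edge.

{p2, p4, v2} is a vertex cover of size 3: every edge has an endpoint in this set.
No smaller cover exists because p1–v2, p2–v4, p4–v1 is a matching of size 3, and a cover must include an endpoint of each of these disjoint edges (König's theorem).

3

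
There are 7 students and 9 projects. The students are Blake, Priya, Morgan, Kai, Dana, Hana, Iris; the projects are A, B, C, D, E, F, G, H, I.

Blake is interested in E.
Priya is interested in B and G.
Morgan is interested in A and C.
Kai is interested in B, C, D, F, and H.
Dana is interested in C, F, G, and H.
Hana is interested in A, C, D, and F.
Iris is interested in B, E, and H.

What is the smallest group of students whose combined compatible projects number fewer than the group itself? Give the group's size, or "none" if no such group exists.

none

A matching saturating every student exists, for instance Blake→E, Priya→G, Morgan→A, Kai→H, Dana→C, Hana→F, Iris→B.
By Hall's marriage theorem, this means |N(S)| ≥ |S| for every subset S, so no violating subset exists.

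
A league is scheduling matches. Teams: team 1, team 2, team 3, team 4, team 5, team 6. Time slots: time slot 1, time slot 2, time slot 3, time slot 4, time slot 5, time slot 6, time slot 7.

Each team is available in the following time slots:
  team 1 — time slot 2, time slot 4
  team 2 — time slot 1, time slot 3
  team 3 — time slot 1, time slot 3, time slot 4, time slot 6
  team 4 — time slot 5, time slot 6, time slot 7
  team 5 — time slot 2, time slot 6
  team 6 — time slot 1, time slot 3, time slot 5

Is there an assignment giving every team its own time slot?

Yes

A valid assignment of size 6: team 1-time slot 2, team 2-time slot 1, team 3-time slot 4, team 4-time slot 7, team 5-time slot 6, team 6-time slot 3.
Every team is matched, so this matching saturates all of them.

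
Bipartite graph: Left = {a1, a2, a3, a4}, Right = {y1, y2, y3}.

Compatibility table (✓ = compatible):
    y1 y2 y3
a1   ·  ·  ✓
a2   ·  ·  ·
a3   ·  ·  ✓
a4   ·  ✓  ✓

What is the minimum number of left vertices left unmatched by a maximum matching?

One maximum matching: a1-y3, a4-y2.
The set {a1, a2, a3} has only 1 neighbour ({y3}), so by Hall's theorem at most 2 of the 4 left vertices can be matched.
That matches 2 of the 4, leaving 2 unmatched; no matching can do better.

2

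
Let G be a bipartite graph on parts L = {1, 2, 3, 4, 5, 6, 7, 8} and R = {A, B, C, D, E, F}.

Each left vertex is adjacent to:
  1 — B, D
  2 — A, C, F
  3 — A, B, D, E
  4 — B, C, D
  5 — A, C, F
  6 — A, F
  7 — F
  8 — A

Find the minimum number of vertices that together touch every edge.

{1, 3, 4, A, C, F} is a vertex cover of size 6: every edge has an endpoint in this set.
No smaller cover exists because 1–D, 2–A, 3–E, 4–B, 5–C, 6–F is a matching of size 6, and a cover must include an endpoint of each of these disjoint edges (König's theorem).

6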